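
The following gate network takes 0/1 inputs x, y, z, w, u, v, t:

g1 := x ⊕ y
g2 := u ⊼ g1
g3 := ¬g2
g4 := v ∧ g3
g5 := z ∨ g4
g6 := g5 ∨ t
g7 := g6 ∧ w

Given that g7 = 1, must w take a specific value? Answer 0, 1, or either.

g7 = g6 ∧ w must be 1, so both g6 = 1 and w = 1.
g6 = g5 ∨ t must be 1, so at least one of g5, t is 1.
Every assignment with g7 = 1 has w = 1; there are 50 such assignment(s).

1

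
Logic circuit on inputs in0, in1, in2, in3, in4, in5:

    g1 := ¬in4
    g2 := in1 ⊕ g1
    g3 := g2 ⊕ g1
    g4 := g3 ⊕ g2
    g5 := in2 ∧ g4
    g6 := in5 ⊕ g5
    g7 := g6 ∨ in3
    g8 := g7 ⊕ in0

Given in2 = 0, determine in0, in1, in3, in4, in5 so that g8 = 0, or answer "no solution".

in0=1, in1=1, in3=1, in4=1, in5=0

g8 = g7 ⊕ in0 must be 0, so g7 and in0 are equal.
Check with in2 = 0 and in0=1, in1=1, in3=1, in4=1, in5=0:
g1 = ¬in4 = ¬1 = 0
g2 = in1 ⊕ g1 = 1 ⊕ 0 = 1
g3 = g2 ⊕ g1 = 1 ⊕ 0 = 1
g4 = g3 ⊕ g2 = 1 ⊕ 1 = 0
g5 = in2 ∧ g4 = 0 ∧ 0 = 0
g6 = in5 ⊕ g5 = 0 ⊕ 0 = 0
g7 = g6 ∨ in3 = 0 ∨ 1 = 1
g8 = g7 ⊕ in0 = 1 ⊕ 1 = 0
So g8 = 0.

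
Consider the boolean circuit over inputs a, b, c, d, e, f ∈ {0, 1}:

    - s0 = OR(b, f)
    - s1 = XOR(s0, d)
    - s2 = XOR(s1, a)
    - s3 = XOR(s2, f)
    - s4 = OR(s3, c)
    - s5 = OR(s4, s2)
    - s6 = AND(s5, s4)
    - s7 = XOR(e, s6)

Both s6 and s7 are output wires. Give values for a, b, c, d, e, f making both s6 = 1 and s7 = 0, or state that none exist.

a=1, b=0, c=1, d=1, e=1, f=0

Check with a=1, b=0, c=1, d=1, e=1, f=0:
s0 = OR(b, f) = OR(0, 0) = 0
s1 = XOR(s0, d) = XOR(0, 1) = 1
s2 = XOR(s1, a) = XOR(1, 1) = 0
s3 = XOR(s2, f) = XOR(0, 0) = 0
s4 = OR(s3, c) = OR(0, 1) = 1
s5 = OR(s4, s2) = OR(1, 0) = 1
s6 = AND(s5, s4) = AND(1, 1) = 1
s7 = XOR(e, s6) = XOR(1, 1) = 0
So s6 = 1 and s7 = 0.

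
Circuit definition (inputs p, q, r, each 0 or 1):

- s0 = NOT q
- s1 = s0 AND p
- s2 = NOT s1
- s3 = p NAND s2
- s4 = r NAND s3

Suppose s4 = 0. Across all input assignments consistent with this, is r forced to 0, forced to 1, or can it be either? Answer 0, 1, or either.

s4 = r NAND s3 must be 0, so both r = 1 and s3 = 1.
s3 = p NAND s2 must be 1, so at least one of p, s2 is 0.
Every assignment with s4 = 0 has r = 1; there are 3 such assignment(s).
  p=0, q=0, r=1
  p=0, q=1, r=1
  p=1, q=0, r=1

1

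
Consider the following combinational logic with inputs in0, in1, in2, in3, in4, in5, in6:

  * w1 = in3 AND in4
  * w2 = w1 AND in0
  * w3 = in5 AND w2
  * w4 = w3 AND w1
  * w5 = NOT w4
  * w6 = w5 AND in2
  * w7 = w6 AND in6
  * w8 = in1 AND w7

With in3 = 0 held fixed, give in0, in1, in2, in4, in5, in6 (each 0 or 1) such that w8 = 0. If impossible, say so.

Check with in3 = 0 and in0=0, in1=1, in2=1, in4=1, in5=1, in6=0:
w1 = in3 AND in4 = 0 AND 1 = 0
w2 = w1 AND in0 = 0 AND 0 = 0
w3 = in5 AND w2 = 1 AND 0 = 0
w4 = w3 AND w1 = 0 AND 0 = 0
w5 = NOT w4 = NOT 0 = 1
w6 = w5 AND in2 = 1 AND 1 = 1
w7 = w6 AND in6 = 1 AND 0 = 0
w8 = in1 AND w7 = 1 AND 0 = 0
So w8 = 0.

in0=0, in1=1, in2=1, in4=1, in5=1, in6=0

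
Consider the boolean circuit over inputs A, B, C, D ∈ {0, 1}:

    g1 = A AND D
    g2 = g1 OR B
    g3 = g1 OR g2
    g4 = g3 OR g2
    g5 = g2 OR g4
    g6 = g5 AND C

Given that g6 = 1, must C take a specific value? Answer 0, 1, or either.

1

g6 = g5 AND C must be 1, so both g5 = 1 and C = 1.
g5 = g2 OR g4 must be 1, so at least one of g2, g4 is 1.
Every assignment with g6 = 1 has C = 1; there are 5 such assignment(s).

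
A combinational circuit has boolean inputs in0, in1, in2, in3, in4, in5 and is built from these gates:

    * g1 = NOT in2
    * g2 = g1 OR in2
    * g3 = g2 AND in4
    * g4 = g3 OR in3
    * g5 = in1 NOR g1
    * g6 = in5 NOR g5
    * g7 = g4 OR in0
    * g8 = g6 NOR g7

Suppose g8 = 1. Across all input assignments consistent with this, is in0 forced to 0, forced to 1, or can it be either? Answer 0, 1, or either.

0

g8 = g6 NOR g7 must be 1, so both g6 = 0 and g7 = 0.
g6 = in5 NOR g5 must be 0, so at least one of in5, g5 is 1.
g7 = g4 OR in0 must be 0, so both g4 = 0 and in0 = 0.
Every assignment with g8 = 1 has in0 = 0; there are 5 such assignment(s).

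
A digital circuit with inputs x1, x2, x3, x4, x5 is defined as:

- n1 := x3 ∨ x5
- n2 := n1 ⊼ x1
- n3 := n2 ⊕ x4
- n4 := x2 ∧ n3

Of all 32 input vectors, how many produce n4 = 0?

n4 = x2 ∧ n3 must be 0, so at least one of x2, n3 is 0.
Enumerating the 32 input combinations, 24 give n4 = 0 and 8 give n4 = 1.

24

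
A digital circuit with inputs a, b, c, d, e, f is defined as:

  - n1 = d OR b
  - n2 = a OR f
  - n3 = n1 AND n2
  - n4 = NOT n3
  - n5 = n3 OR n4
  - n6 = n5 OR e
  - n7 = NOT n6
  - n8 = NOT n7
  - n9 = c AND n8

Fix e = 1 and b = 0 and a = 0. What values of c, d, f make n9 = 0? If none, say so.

c=0, d=1, f=1

Check with e = 1 and b = 0 and a = 0 and c=0, d=1, f=1:
n1 = d OR b = 1 OR 0 = 1
n2 = a OR f = 0 OR 1 = 1
n3 = n1 AND n2 = 1 AND 1 = 1
n4 = NOT n3 = NOT 1 = 0
n5 = n3 OR n4 = 1 OR 0 = 1
n6 = n5 OR e = 1 OR 1 = 1
n7 = NOT n6 = NOT 1 = 0
n8 = NOT n7 = NOT 0 = 1
n9 = c AND n8 = 0 AND 1 = 0
So n9 = 0.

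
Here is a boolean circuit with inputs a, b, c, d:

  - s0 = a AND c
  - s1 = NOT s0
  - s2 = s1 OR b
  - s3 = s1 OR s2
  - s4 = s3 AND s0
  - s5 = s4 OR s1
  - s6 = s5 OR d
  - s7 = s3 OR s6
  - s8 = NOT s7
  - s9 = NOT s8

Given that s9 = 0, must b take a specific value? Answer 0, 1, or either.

0

s9 = NOT s8 must be 0, so s8 = 1.
Every assignment with s9 = 0 has b = 0; there are 1 such assignment(s).
  a=1, b=0, c=1, d=0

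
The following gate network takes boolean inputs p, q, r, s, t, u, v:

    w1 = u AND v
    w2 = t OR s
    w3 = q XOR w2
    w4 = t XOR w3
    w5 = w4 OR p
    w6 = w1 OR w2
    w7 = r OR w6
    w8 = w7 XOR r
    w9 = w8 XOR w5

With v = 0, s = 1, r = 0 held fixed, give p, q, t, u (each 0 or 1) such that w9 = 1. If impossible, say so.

p=0, q=1, t=0, u=1

w9 = w8 XOR w5 must be 1, so w8 and w5 differ.
Check with v = 0, s = 1, r = 0 and p=0, q=1, t=0, u=1:
w1 = u AND v = 1 AND 0 = 0
w2 = t OR s = 0 OR 1 = 1
w3 = q XOR w2 = 1 XOR 1 = 0
w4 = t XOR w3 = 0 XOR 0 = 0
w5 = w4 OR p = 0 OR 0 = 0
w6 = w1 OR w2 = 0 OR 1 = 1
w7 = r OR w6 = 0 OR 1 = 1
w8 = w7 XOR r = 1 XOR 0 = 1
w9 = w8 XOR w5 = 1 XOR 0 = 1
So w9 = 1.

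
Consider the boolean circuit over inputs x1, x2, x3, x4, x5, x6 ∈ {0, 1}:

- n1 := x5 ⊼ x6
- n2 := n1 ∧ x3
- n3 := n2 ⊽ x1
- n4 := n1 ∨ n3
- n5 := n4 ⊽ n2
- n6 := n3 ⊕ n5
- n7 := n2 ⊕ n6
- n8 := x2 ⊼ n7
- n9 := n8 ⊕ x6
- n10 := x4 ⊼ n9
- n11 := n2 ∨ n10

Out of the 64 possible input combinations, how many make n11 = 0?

n11 = n2 ∨ n10 must be 0, so both n2 = 0 and n10 = 0.
n2 = n1 ∧ x3 must be 0, so at least one of n1, x3 is 0.
n10 = x4 ⊼ n9 must be 0, so both x4 = 1 and n9 = 1.
Enumerating the 64 input combinations, 11 give n11 = 0 and 53 give n11 = 1.

11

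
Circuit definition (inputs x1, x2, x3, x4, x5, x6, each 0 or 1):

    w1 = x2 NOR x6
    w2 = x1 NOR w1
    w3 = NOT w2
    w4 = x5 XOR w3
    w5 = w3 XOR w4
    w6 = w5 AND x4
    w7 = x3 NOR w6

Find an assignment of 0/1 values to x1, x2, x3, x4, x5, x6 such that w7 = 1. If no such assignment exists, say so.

x1=1, x2=0, x3=0, x4=0, x5=1, x6=0

w7 = x3 NOR w6 must be 1, so both x3 = 0 and w6 = 0.
w6 = w5 AND x4 must be 0, so at least one of w5, x4 is 0.
Check with x1=1, x2=0, x3=0, x4=0, x5=1, x6=0:
w1 = x2 NOR x6 = 0 NOR 0 = 1
w2 = x1 NOR w1 = 1 NOR 1 = 0
w3 = NOT w2 = NOT 0 = 1
w4 = x5 XOR w3 = 1 XOR 1 = 0
w5 = w3 XOR w4 = 1 XOR 0 = 1
w6 = w5 AND x4 = 1 AND 0 = 0
w7 = x3 NOR w6 = 0 NOR 0 = 1
So w7 = 1 as required.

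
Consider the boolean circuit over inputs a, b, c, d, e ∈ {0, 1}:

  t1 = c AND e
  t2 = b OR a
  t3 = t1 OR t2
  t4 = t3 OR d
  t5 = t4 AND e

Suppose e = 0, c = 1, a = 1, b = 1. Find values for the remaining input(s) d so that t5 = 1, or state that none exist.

no solution exists

With e = 0, c = 1, a = 1, b = 1 fixed, none of the 2 settings of d give t5 = 1.
For example, with d=1:
t1 = c AND e = 1 AND 0 = 0
t2 = b OR a = 1 OR 1 = 1
t3 = t1 OR t2 = 0 OR 1 = 1
t4 = t3 OR d = 1 OR 1 = 1
t5 = t4 AND e = 1 AND 0 = 0
giving t5 = 0 ≠ 1.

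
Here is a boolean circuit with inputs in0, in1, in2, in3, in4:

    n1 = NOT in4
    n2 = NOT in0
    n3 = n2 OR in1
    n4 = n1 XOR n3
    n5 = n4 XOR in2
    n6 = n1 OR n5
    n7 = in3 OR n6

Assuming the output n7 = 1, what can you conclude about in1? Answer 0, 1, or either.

either

Both values of in1 occur among assignments with n7 = 1:
  in1=0: in0=0, in1=0, in2=0, in3=0, in4=0
  in1=1: in0=0, in1=1, in2=0, in3=0, in4=0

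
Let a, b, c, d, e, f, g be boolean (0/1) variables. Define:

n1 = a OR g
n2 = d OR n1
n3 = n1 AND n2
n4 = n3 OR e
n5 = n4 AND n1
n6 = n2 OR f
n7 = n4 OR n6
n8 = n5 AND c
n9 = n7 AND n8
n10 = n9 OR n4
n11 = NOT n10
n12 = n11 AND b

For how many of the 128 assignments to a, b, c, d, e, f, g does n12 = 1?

n12 = n11 AND b must be 1, so both n11 = 1 and b = 1.
n11 = NOT n10 must be 1, so n10 = 0.
Enumerating the 128 input combinations, 8 give n12 = 1 and 120 give n12 = 0.

8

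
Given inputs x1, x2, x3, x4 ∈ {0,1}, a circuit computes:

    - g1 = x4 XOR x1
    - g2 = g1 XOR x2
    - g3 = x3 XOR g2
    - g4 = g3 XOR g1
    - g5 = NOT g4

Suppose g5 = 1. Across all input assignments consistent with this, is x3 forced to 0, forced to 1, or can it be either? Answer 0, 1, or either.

either

Both values of x3 occur among assignments with g5 = 1:
  x3=0: x1=0, x2=0, x3=0, x4=0
  x3=1: x1=0, x2=1, x3=1, x4=0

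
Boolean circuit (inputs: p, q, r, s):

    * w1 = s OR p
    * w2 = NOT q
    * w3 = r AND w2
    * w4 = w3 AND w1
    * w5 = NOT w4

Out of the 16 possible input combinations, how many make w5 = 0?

3

w5 = NOT w4 must be 0, so w4 = 1.
w4 = w3 AND w1 must be 1, so both w3 = 1 and w1 = 1.
w3 = r AND w2 must be 1, so both r = 1 and w2 = 1.
Satisfying assignments:
  p=0, q=0, r=1, s=1
  p=1, q=0, r=1, s=0
  p=1, q=0, r=1, s=1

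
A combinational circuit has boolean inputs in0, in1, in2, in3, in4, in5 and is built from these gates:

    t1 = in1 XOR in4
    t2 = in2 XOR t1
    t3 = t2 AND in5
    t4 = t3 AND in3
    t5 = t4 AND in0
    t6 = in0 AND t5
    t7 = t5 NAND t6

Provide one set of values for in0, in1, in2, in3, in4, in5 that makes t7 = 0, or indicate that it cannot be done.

t7 = t5 NAND t6 must be 0, so both t5 = 1 and t6 = 1.
Check with in0=1, in1=1, in2=0, in3=1, in4=0, in5=1:
t1 = in1 XOR in4 = 1 XOR 0 = 1
t2 = in2 XOR t1 = 0 XOR 1 = 1
t3 = t2 AND in5 = 1 AND 1 = 1
t4 = t3 AND in3 = 1 AND 1 = 1
t5 = t4 AND in0 = 1 AND 1 = 1
t6 = in0 AND t5 = 1 AND 1 = 1
t7 = t5 NAND t6 = 1 NAND 1 = 0
So t7 = 0 as required.

in0=1, in1=1, in2=0, in3=1, in4=0, in5=1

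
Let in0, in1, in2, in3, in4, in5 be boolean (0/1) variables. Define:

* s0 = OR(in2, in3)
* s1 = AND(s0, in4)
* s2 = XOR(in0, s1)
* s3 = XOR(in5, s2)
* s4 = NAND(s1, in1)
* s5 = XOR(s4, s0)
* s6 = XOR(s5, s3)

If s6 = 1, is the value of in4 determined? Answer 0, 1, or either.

either

Both values of in4 occur among assignments with s6 = 1:
  in4=0: in0=0, in1=0, in2=0, in3=0, in4=0, in5=0
  in4=1: in0=0, in1=0, in2=0, in3=0, in4=1, in5=0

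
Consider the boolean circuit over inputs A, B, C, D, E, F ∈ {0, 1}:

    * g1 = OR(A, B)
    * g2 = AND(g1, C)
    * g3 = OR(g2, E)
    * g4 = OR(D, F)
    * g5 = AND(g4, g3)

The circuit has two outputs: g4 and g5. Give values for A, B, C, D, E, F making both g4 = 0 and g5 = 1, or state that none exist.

Across all 64 input combinations, none give both g4 = 0 and g5 = 1.

no solution exists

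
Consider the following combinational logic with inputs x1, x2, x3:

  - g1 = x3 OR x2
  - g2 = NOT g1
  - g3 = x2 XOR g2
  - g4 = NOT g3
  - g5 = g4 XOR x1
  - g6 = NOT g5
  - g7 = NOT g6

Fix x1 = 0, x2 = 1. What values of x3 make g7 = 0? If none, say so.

x3=0

Check with x1 = 0, x2 = 1 and x3=0:
g1 = x3 OR x2 = 0 OR 1 = 1
g2 = NOT g1 = NOT 1 = 0
g3 = x2 XOR g2 = 1 XOR 0 = 1
g4 = NOT g3 = NOT 1 = 0
g5 = g4 XOR x1 = 0 XOR 0 = 0
g6 = NOT g5 = NOT 0 = 1
g7 = NOT g6 = NOT 1 = 0
So g7 = 0.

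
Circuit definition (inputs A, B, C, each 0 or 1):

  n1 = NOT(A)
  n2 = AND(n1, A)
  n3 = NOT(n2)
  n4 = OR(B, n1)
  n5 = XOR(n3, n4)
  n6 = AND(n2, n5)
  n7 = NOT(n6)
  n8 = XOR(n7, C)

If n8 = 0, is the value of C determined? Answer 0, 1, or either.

n8 = XOR(n7, C) must be 0, so n7 and C are equal.
Every assignment with n8 = 0 has C = 1; there are 4 such assignment(s).
  A=0, B=0, C=1
  A=0, B=1, C=1
  A=1, B=0, C=1
  A=1, B=1, C=1

1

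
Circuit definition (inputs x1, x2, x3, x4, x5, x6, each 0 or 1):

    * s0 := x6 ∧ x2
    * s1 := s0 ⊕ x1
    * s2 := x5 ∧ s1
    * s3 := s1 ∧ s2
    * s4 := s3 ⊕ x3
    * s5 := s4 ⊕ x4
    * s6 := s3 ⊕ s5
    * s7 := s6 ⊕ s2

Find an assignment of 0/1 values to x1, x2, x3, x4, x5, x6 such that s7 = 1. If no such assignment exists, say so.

x1=0, x2=1, x3=1, x4=0, x5=0, x6=0

s7 = s6 ⊕ s2 must be 1, so s6 and s2 differ.
Check with x1=0, x2=1, x3=1, x4=0, x5=0, x6=0:
s0 = x6 ∧ x2 = 0 ∧ 1 = 0
s1 = s0 ⊕ x1 = 0 ⊕ 0 = 0
s2 = x5 ∧ s1 = 0 ∧ 0 = 0
s3 = s1 ∧ s2 = 0 ∧ 0 = 0
s4 = s3 ⊕ x3 = 0 ⊕ 1 = 1
s5 = s4 ⊕ x4 = 1 ⊕ 0 = 1
s6 = s3 ⊕ s5 = 0 ⊕ 1 = 1
s7 = s6 ⊕ s2 = 1 ⊕ 0 = 1
So s7 = 1 as required.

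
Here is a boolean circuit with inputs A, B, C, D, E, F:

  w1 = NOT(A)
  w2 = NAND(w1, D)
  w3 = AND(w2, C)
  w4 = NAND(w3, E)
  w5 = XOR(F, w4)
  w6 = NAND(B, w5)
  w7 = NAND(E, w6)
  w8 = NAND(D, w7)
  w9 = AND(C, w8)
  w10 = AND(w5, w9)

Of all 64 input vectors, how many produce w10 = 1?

10

w10 = AND(w5, w9) must be 1, so both w5 = 1 and w9 = 1.
w5 = XOR(F, w4) must be 1, so F and w4 differ.
Enumerating the 64 input combinations, 10 give w10 = 1 and 54 give w10 = 0.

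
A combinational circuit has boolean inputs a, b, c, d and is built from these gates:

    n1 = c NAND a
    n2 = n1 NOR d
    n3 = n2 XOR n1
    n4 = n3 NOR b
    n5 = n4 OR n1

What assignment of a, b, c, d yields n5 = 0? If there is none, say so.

n5 = n4 OR n1 must be 0, so both n4 = 0 and n1 = 0.
Check with a=1, b=0, c=1, d=0:
n1 = c NAND a = 1 NAND 1 = 0
n2 = n1 NOR d = 0 NOR 0 = 1
n3 = n2 XOR n1 = 1 XOR 0 = 1
n4 = n3 NOR b = 1 NOR 0 = 0
n5 = n4 OR n1 = 0 OR 0 = 0
So n5 = 0 as required.

a=1, b=0, c=1, d=0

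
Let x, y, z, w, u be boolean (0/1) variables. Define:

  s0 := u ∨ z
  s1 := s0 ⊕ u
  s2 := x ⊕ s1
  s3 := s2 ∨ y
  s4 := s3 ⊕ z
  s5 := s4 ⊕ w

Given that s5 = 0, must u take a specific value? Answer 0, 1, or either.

either

Both values of u occur among assignments with s5 = 0:
  u=0: x=0, y=0, z=0, w=0, u=0
  u=1: x=0, y=0, z=0, w=0, u=1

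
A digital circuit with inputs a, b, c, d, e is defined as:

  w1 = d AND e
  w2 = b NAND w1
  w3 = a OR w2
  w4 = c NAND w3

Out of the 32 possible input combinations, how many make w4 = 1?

w4 = c NAND w3 must be 1, so at least one of c, w3 is 0.
Enumerating the 32 input combinations, 17 give w4 = 1 and 15 give w4 = 0.

17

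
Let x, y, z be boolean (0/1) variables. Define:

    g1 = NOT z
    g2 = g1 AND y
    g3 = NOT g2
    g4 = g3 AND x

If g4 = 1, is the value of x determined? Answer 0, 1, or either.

1

g4 = g3 AND x must be 1, so both g3 = 1 and x = 1.
g3 = NOT g2 must be 1, so g2 = 0.
g2 = g1 AND y must be 0, so at least one of g1, y is 0.
Every assignment with g4 = 1 has x = 1; there are 3 such assignment(s).
  x=1, y=0, z=0
  x=1, y=0, z=1
  x=1, y=1, z=1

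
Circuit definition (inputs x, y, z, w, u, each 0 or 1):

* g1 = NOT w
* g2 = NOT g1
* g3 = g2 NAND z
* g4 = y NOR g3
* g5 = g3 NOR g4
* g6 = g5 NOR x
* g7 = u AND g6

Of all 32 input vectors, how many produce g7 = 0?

25

g7 = u AND g6 must be 0, so at least one of u, g6 is 0.
Enumerating the 32 input combinations, 25 give g7 = 0 and 7 give g7 = 1.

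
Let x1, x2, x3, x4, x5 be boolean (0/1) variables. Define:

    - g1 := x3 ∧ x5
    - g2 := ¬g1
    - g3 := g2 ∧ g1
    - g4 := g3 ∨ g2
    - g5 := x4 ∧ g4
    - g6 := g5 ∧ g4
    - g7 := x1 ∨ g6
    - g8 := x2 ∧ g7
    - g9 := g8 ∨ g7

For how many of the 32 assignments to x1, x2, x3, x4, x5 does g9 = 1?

g9 = g8 ∨ g7 must be 1, so at least one of g8, g7 is 1.
Enumerating the 32 input combinations, 22 give g9 = 1 and 10 give g9 = 0.

22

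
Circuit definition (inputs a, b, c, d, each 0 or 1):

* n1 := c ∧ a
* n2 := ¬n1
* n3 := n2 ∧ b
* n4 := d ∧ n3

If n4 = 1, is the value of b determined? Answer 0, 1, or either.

1

n4 = d ∧ n3 must be 1, so both d = 1 and n3 = 1.
n3 = n2 ∧ b must be 1, so both n2 = 1 and b = 1.
n2 = ¬n1 must be 1, so n1 = 0.
Every assignment with n4 = 1 has b = 1; there are 3 such assignment(s).
  a=0, b=1, c=0, d=1
  a=0, b=1, c=1, d=1
  a=1, b=1, c=0, d=1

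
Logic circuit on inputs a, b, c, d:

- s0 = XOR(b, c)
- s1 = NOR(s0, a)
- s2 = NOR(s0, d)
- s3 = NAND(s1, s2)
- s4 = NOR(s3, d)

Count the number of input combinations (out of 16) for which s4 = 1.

2

s4 = NOR(s3, d) must be 1, so both s3 = 0 and d = 0.
s3 = NAND(s1, s2) must be 0, so both s1 = 1 and s2 = 1.
s1 = NOR(s0, a) must be 1, so both s0 = 0 and a = 0.
Satisfying assignments:
  a=0, b=0, c=0, d=0
  a=0, b=1, c=1, d=0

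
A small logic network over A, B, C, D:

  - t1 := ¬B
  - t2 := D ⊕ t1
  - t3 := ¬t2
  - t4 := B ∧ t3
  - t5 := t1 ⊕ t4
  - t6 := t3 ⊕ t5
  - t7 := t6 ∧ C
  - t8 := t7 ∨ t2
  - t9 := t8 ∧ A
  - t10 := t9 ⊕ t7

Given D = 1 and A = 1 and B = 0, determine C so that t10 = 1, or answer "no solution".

With D = 1 and A = 1 and B = 0 fixed, none of the 2 settings of C give t10 = 1.
For example, with C=0:
t1 = ¬B = ¬0 = 1
t2 = D ⊕ t1 = 1 ⊕ 1 = 0
t3 = ¬t2 = ¬0 = 1
t4 = B ∧ t3 = 0 ∧ 1 = 0
t5 = t1 ⊕ t4 = 1 ⊕ 0 = 1
t6 = t3 ⊕ t5 = 1 ⊕ 1 = 0
t7 = t6 ∧ C = 0 ∧ 0 = 0
t8 = t7 ∨ t2 = 0 ∨ 0 = 0
t9 = t8 ∧ A = 0 ∧ 1 = 0
t10 = t9 ⊕ t7 = 0 ⊕ 0 = 0
giving t10 = 0 ≠ 1.

no solution exists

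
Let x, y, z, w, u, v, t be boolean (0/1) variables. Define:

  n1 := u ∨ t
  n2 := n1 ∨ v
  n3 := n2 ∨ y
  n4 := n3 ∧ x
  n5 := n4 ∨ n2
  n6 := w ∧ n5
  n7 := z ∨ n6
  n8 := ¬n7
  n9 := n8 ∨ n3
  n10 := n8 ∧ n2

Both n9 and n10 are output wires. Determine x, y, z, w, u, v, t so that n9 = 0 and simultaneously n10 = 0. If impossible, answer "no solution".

x=0, y=0, z=1, w=0, u=0, v=0, t=0

Check with x=0, y=0, z=1, w=0, u=0, v=0, t=0:
n1 = u ∨ t = 0 ∨ 0 = 0
n2 = n1 ∨ v = 0 ∨ 0 = 0
n3 = n2 ∨ y = 0 ∨ 0 = 0
n4 = n3 ∧ x = 0 ∧ 0 = 0
n5 = n4 ∨ n2 = 0 ∨ 0 = 0
n6 = w ∧ n5 = 0 ∧ 0 = 0
n7 = z ∨ n6 = 1 ∨ 0 = 1
n8 = ¬n7 = ¬1 = 0
n9 = n8 ∨ n3 = 0 ∨ 0 = 0
n10 = n8 ∧ n2 = 0 ∧ 0 = 0
So n9 = 0 and n10 = 0.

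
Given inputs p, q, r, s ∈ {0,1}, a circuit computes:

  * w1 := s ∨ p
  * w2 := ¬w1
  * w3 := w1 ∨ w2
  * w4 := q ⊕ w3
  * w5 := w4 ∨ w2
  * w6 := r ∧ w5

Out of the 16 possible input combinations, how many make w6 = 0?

w6 = r ∧ w5 must be 0, so at least one of r, w5 is 0.
Enumerating the 16 input combinations, 11 give w6 = 0 and 5 give w6 = 1.

11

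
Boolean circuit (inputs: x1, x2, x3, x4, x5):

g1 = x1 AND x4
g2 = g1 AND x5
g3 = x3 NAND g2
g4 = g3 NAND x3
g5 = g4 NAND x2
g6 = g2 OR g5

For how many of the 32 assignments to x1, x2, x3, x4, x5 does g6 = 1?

g6 = g2 OR g5 must be 1, so at least one of g2, g5 is 1.
Enumerating the 32 input combinations, 25 give g6 = 1 and 7 give g6 = 0.

25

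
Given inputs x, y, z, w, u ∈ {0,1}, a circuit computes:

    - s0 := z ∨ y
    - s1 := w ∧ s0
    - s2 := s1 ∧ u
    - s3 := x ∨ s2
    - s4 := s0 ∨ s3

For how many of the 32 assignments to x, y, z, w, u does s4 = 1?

s4 = s0 ∨ s3 must be 1, so at least one of s0, s3 is 1.
Enumerating the 32 input combinations, 28 give s4 = 1 and 4 give s4 = 0.

28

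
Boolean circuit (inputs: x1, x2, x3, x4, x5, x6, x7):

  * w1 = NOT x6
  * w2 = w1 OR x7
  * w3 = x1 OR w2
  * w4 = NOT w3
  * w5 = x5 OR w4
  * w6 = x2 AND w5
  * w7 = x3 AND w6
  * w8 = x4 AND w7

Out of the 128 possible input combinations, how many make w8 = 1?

w8 = x4 AND w7 must be 1, so both x4 = 1 and w7 = 1.
w7 = x3 AND w6 must be 1, so both x3 = 1 and w6 = 1.
Enumerating the 128 input combinations, 9 give w8 = 1 and 119 give w8 = 0.

9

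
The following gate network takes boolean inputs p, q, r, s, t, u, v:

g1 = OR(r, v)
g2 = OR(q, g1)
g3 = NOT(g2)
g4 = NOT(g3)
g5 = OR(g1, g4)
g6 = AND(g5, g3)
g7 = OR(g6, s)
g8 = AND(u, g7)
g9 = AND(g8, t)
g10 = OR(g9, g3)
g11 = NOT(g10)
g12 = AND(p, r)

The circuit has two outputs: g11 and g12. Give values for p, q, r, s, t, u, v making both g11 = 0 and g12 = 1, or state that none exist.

p=1, q=1, r=1, s=1, t=1, u=1, v=1

Check with p=1, q=1, r=1, s=1, t=1, u=1, v=1:
g1 = OR(r, v) = OR(1, 1) = 1
g2 = OR(q, g1) = OR(1, 1) = 1
g3 = NOT(g2) = NOT 1 = 0
g4 = NOT(g3) = NOT 0 = 1
g5 = OR(g1, g4) = OR(1, 1) = 1
g6 = AND(g5, g3) = AND(1, 0) = 0
g7 = OR(g6, s) = OR(0, 1) = 1
g8 = AND(u, g7) = AND(1, 1) = 1
g9 = AND(g8, t) = AND(1, 1) = 1
g10 = OR(g9, g3) = OR(1, 0) = 1
g11 = NOT(g10) = NOT 1 = 0
g12 = AND(p, r) = AND(1, 1) = 1
So g11 = 0 and g12 = 1.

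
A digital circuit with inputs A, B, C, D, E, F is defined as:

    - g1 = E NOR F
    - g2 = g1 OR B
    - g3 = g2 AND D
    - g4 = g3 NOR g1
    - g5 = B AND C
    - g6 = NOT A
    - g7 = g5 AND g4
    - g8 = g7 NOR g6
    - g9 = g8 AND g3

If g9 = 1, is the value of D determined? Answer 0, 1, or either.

g9 = g8 AND g3 must be 1, so both g8 = 1 and g3 = 1.
g8 = g7 NOR g6 must be 1, so both g7 = 0 and g6 = 0.
Every assignment with g9 = 1 has D = 1; there are 10 such assignment(s).

1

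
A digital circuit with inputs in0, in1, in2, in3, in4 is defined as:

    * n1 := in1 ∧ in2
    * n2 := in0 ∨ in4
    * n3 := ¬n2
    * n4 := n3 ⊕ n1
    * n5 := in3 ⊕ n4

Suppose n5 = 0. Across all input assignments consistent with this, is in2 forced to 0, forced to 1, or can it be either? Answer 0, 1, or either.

either

Both values of in2 occur among assignments with n5 = 0:
  in2=0: in0=0, in1=0, in2=0, in3=0, in4=1
  in2=1: in0=0, in1=0, in2=1, in3=0, in4=1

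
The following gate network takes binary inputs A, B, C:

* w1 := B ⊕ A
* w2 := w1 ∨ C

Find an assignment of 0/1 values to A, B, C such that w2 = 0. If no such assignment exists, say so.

w2 = w1 ∨ C must be 0, so both w1 = 0 and C = 0.
w1 = B ⊕ A must be 0, so B and A are equal.
Check with A=1, B=1, C=0:
w1 = B ⊕ A = 1 ⊕ 1 = 0
w2 = w1 ∨ C = 0 ∨ 0 = 0
So w2 = 0 as required.

A=1, B=1, C=0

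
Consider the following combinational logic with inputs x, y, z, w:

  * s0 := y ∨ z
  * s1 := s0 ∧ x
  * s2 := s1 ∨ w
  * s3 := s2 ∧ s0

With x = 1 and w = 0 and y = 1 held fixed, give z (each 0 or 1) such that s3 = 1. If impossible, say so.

z=0

Check with x = 1 and w = 0 and y = 1 and z=0:
s0 = y ∨ z = 1 ∨ 0 = 1
s1 = s0 ∧ x = 1 ∧ 1 = 1
s2 = s1 ∨ w = 1 ∨ 0 = 1
s3 = s2 ∧ s0 = 1 ∧ 1 = 1
So s3 = 1.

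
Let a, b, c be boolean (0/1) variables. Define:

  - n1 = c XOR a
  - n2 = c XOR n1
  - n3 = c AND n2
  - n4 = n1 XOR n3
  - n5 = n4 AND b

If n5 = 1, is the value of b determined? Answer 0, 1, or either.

1

n5 = n4 AND b must be 1, so both n4 = 1 and b = 1.
n4 = n1 XOR n3 must be 1, so n1 and n3 differ.
Every assignment with n5 = 1 has b = 1; there are 3 such assignment(s).
  a=0, b=1, c=1
  a=1, b=1, c=0
  a=1, b=1, c=1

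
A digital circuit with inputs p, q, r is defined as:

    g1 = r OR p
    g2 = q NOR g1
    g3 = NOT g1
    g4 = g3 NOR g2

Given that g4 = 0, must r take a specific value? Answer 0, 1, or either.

0

g4 = g3 NOR g2 must be 0, so at least one of g3, g2 is 1.
Every assignment with g4 = 0 has r = 0; there are 2 such assignment(s).
  p=0, q=0, r=0
  p=0, q=1, r=0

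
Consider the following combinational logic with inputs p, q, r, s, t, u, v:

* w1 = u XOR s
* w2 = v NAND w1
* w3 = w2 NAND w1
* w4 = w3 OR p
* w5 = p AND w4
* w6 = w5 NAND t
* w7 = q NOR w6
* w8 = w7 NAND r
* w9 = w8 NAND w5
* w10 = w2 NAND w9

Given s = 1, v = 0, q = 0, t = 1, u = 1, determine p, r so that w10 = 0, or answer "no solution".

Check with s = 1, v = 0, q = 0, t = 1, u = 1 and p=0, r=1:
w1 = u XOR s = 1 XOR 1 = 0
w2 = v NAND w1 = 0 NAND 0 = 1
w3 = w2 NAND w1 = 1 NAND 0 = 1
w4 = w3 OR p = 1 OR 0 = 1
w5 = p AND w4 = 0 AND 1 = 0
w6 = w5 NAND t = 0 NAND 1 = 1
w7 = q NOR w6 = 0 NOR 1 = 0
w8 = w7 NAND r = 0 NAND 1 = 1
w9 = w8 NAND w5 = 1 NAND 0 = 1
w10 = w2 NAND w9 = 1 NAND 1 = 0
So w10 = 0.

p=0 r=1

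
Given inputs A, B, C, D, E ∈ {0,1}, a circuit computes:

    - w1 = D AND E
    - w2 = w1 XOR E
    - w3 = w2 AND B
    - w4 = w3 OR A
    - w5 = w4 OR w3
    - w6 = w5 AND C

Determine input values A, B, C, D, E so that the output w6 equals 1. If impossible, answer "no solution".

w6 = w5 AND C must be 1, so both w5 = 1 and C = 1.
w5 = w4 OR w3 must be 1, so at least one of w4, w3 is 1.
Check with A=1 B=1 C=1 D=0 E=0:
w1 = D AND E = 0 AND 0 = 0
w2 = w1 XOR E = 0 XOR 0 = 0
w3 = w2 AND B = 0 AND 1 = 0
w4 = w3 OR A = 0 OR 1 = 1
w5 = w4 OR w3 = 1 OR 0 = 1
w6 = w5 AND C = 1 AND 1 = 1
So w6 = 1 as required.

A=1 B=1 C=1 D=0 E=0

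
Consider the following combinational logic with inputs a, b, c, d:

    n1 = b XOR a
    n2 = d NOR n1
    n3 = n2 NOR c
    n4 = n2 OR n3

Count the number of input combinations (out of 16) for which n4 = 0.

6

n4 = n2 OR n3 must be 0, so both n2 = 0 and n3 = 0.
Enumerating the 16 input combinations, 6 give n4 = 0 and 10 give n4 = 1.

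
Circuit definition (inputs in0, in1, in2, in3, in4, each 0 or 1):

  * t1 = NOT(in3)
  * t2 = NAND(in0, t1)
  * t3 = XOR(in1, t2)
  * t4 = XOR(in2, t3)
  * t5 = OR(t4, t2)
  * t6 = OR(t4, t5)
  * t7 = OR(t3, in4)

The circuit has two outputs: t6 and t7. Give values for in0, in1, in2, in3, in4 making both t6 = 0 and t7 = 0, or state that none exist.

in0=1, in1=0, in2=0, in3=0, in4=0

Check with in0=1, in1=0, in2=0, in3=0, in4=0:
t1 = NOT(in3) = NOT 0 = 1
t2 = NAND(in0, t1) = NAND(1, 1) = 0
t3 = XOR(in1, t2) = XOR(0, 0) = 0
t4 = XOR(in2, t3) = XOR(0, 0) = 0
t5 = OR(t4, t2) = OR(0, 0) = 0
t6 = OR(t4, t5) = OR(0, 0) = 0
t7 = OR(t3, in4) = OR(0, 0) = 0
So t6 = 0 and t7 = 0.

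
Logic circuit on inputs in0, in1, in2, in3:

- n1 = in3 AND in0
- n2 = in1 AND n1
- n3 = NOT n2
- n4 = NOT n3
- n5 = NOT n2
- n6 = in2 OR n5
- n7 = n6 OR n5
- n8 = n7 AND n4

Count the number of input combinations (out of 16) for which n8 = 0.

n8 = n7 AND n4 must be 0, so at least one of n7, n4 is 0.
Enumerating the 16 input combinations, 15 give n8 = 0 and 1 give n8 = 1.

15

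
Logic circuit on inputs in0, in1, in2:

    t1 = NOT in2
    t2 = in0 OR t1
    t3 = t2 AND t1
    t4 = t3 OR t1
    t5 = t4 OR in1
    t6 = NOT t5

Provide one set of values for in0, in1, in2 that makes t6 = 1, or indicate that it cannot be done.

in0=0 in1=0 in2=1

t6 = NOT t5 must be 1, so t5 = 0.
Check with in0=0 in1=0 in2=1:
t1 = NOT in2 = NOT 1 = 0
t2 = in0 OR t1 = 0 OR 0 = 0
t3 = t2 AND t1 = 0 AND 0 = 0
t4 = t3 OR t1 = 0 OR 0 = 0
t5 = t4 OR in1 = 0 OR 0 = 0
t6 = NOT t5 = NOT 0 = 1
So t6 = 1 as required.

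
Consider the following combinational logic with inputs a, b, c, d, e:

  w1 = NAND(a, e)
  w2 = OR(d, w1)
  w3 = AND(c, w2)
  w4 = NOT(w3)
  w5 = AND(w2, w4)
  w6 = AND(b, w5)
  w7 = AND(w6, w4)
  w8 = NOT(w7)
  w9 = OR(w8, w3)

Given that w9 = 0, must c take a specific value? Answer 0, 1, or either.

w9 = OR(w8, w3) must be 0, so both w8 = 0 and w3 = 0.
Every assignment with w9 = 0 has c = 0; there are 7 such assignment(s).

0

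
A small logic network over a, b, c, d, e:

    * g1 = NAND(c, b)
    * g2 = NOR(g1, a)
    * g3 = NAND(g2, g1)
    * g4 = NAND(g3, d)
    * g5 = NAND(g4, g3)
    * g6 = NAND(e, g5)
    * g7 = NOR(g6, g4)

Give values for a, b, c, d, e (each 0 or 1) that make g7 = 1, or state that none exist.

a=0, b=1, c=1, d=1, e=1

g7 = NOR(g6, g4) must be 1, so both g6 = 0 and g4 = 0.
Check with a=0, b=1, c=1, d=1, e=1:
g1 = NAND(c, b) = NAND(1, 1) = 0
g2 = NOR(g1, a) = NOR(0, 0) = 1
g3 = NAND(g2, g1) = NAND(1, 0) = 1
g4 = NAND(g3, d) = NAND(1, 1) = 0
g5 = NAND(g4, g3) = NAND(0, 1) = 1
g6 = NAND(e, g5) = NAND(1, 1) = 0
g7 = NOR(g6, g4) = NOR(0, 0) = 1
So g7 = 1 as required.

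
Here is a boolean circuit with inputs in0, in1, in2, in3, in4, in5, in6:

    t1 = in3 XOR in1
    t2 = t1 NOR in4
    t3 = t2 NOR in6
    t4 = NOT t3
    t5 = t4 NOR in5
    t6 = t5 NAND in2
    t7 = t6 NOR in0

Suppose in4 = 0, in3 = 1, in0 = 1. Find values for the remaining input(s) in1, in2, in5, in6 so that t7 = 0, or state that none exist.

t7 = t6 NOR in0 must be 0, so at least one of t6, in0 is 1.
Check with in4 = 0, in3 = 1, in0 = 1 and in1=0, in2=0, in5=0, in6=0:
t1 = in3 XOR in1 = 1 XOR 0 = 1
t2 = t1 NOR in4 = 1 NOR 0 = 0
t3 = t2 NOR in6 = 0 NOR 0 = 1
t4 = NOT t3 = NOT 1 = 0
t5 = t4 NOR in5 = 0 NOR 0 = 1
t6 = t5 NAND in2 = 1 NAND 0 = 1
t7 = t6 NOR in0 = 1 NOR 1 = 0
So t7 = 0.

in1=0 in2=0 in5=0 in6=0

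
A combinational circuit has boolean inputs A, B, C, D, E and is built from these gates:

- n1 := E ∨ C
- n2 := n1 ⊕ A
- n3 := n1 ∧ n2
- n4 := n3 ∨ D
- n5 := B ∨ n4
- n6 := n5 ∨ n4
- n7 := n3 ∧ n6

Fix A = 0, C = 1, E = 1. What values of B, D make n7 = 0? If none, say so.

no solution exists

With A = 0, C = 1, E = 1 fixed, none of the 4 settings of B, D give n7 = 0.
For example, with B=1, D=0:
n1 = E ∨ C = 1 ∨ 1 = 1
n2 = n1 ⊕ A = 1 ⊕ 0 = 1
n3 = n1 ∧ n2 = 1 ∧ 1 = 1
n4 = n3 ∨ D = 1 ∨ 0 = 1
n5 = B ∨ n4 = 1 ∨ 1 = 1
n6 = n5 ∨ n4 = 1 ∨ 1 = 1
n7 = n3 ∧ n6 = 1 ∧ 1 = 1
giving n7 = 1 ≠ 0.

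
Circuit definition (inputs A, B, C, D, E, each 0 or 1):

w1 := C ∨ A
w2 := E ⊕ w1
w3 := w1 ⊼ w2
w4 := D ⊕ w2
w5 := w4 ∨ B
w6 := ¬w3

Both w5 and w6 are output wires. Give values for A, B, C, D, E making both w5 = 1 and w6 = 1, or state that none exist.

A=1 B=1 C=1 D=0 E=0

Check with A=1 B=1 C=1 D=0 E=0:
w1 = C ∨ A = 1 ∨ 1 = 1
w2 = E ⊕ w1 = 0 ⊕ 1 = 1
w3 = w1 ⊼ w2 = 1 ⊼ 1 = 0
w4 = D ⊕ w2 = 0 ⊕ 1 = 1
w5 = w4 ∨ B = 1 ∨ 1 = 1
w6 = ¬w3 = ¬0 = 1
So w5 = 1 and w6 = 1.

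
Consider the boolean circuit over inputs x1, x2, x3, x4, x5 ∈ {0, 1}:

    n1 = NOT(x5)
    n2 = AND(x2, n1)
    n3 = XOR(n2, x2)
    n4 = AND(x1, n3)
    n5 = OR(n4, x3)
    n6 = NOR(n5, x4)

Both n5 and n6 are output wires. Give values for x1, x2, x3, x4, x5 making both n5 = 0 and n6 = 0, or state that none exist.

Check with x1=1, x2=0, x3=0, x4=1, x5=1:
n1 = NOT(x5) = NOT 1 = 0
n2 = AND(x2, n1) = AND(0, 0) = 0
n3 = XOR(n2, x2) = XOR(0, 0) = 0
n4 = AND(x1, n3) = AND(1, 0) = 0
n5 = OR(n4, x3) = OR(0, 0) = 0
n6 = NOR(n5, x4) = NOR(0, 1) = 0
So n5 = 0 and n6 = 0.

x1=1, x2=0, x3=0, x4=1, x5=1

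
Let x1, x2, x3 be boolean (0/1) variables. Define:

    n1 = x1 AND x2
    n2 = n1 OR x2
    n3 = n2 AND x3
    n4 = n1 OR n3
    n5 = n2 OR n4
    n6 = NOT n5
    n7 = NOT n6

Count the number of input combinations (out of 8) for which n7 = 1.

n7 = NOT n6 must be 1, so n6 = 0.
Satisfying assignments:
  x1=0, x2=1, x3=0
  x1=0, x2=1, x3=1
  x1=1, x2=1, x3=0
  x1=1, x2=1, x3=1

4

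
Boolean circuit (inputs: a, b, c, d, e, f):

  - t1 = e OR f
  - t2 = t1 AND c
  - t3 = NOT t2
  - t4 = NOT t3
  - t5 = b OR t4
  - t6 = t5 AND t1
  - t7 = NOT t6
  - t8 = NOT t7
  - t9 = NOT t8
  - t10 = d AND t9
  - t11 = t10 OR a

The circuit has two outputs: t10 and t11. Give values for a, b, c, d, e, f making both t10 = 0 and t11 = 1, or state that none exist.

Check with a=1, b=0, c=1, d=0, e=1, f=1:
t1 = e OR f = 1 OR 1 = 1
t2 = t1 AND c = 1 AND 1 = 1
t3 = NOT t2 = NOT 1 = 0
t4 = NOT t3 = NOT 0 = 1
t5 = b OR t4 = 0 OR 1 = 1
t6 = t5 AND t1 = 1 AND 1 = 1
t7 = NOT t6 = NOT 1 = 0
t8 = NOT t7 = NOT 0 = 1
t9 = NOT t8 = NOT 1 = 0
t10 = d AND t9 = 0 AND 0 = 0
t11 = t10 OR a = 0 OR 1 = 1
So t10 = 0 and t11 = 1.

a=1, b=0, c=1, d=0, e=1, f=1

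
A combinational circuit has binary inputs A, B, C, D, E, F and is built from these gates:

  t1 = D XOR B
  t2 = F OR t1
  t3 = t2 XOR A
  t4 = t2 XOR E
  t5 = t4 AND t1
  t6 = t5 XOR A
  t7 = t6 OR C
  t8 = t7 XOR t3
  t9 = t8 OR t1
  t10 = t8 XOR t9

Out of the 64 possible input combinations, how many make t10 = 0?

t10 = t8 XOR t9 must be 0, so t8 and t9 are equal.
Enumerating the 64 input combinations, 48 give t10 = 0 and 16 give t10 = 1.

48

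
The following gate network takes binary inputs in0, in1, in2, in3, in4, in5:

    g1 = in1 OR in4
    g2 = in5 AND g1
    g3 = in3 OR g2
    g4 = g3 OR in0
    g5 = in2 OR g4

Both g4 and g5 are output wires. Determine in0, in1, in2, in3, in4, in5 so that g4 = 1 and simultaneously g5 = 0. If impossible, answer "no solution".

no solution exists

Across all 64 input combinations, none give both g4 = 1 and g5 = 0.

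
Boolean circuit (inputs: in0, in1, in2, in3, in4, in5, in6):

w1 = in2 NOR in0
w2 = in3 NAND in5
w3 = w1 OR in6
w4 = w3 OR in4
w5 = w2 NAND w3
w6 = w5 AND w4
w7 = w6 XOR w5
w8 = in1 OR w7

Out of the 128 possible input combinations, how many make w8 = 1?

76

w8 = in1 OR w7 must be 1, so at least one of in1, w7 is 1.
Enumerating the 128 input combinations, 76 give w8 = 1 and 52 give w8 = 0.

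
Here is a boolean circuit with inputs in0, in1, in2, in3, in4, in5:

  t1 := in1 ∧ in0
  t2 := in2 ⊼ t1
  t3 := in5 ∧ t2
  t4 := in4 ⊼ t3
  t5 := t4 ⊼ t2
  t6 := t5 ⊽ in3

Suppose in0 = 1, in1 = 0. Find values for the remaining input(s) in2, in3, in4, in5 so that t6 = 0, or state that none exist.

in2=1, in3=0, in4=1, in5=1

Check with in0 = 1, in1 = 0 and in2=1, in3=0, in4=1, in5=1:
t1 = in1 ∧ in0 = 0 ∧ 1 = 0
t2 = in2 ⊼ t1 = 1 ⊼ 0 = 1
t3 = in5 ∧ t2 = 1 ∧ 1 = 1
t4 = in4 ⊼ t3 = 1 ⊼ 1 = 0
t5 = t4 ⊼ t2 = 0 ⊼ 1 = 1
t6 = t5 ⊽ in3 = 1 ⊽ 0 = 0
So t6 = 0.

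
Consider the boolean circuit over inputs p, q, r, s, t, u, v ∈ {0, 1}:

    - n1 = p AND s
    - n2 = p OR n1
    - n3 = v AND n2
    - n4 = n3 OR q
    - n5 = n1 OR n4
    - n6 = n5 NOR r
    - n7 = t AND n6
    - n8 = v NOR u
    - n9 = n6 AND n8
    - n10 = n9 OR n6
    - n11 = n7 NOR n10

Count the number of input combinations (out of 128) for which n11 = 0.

n11 = n7 NOR n10 must be 0, so at least one of n7, n10 is 1.
Enumerating the 128 input combinations, 20 give n11 = 0 and 108 give n11 = 1.

20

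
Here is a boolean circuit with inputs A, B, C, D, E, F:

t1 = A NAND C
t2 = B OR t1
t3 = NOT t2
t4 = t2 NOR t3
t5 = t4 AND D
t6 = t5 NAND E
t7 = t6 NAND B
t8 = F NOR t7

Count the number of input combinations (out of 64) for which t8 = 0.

48

t8 = F NOR t7 must be 0, so at least one of F, t7 is 1.
Enumerating the 64 input combinations, 48 give t8 = 0 and 16 give t8 = 1.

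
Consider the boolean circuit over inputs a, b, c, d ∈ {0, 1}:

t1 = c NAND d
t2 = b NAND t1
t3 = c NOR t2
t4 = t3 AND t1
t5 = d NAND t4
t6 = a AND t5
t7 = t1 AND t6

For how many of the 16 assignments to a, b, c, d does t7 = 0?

t7 = t1 AND t6 must be 0, so at least one of t1, t6 is 0.
Enumerating the 16 input combinations, 11 give t7 = 0 and 5 give t7 = 1.

11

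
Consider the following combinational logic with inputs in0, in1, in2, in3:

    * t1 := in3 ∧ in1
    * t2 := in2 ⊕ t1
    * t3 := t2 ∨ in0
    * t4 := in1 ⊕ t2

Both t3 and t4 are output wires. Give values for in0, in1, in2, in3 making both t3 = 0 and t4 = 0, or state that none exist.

Check with in0=0, in1=0, in2=0, in3=1:
t1 = in3 ∧ in1 = 1 ∧ 0 = 0
t2 = in2 ⊕ t1 = 0 ⊕ 0 = 0
t3 = t2 ∨ in0 = 0 ∨ 0 = 0
t4 = in1 ⊕ t2 = 0 ⊕ 0 = 0
So t3 = 0 and t4 = 0.

in0=0, in1=0, in2=0, in3=1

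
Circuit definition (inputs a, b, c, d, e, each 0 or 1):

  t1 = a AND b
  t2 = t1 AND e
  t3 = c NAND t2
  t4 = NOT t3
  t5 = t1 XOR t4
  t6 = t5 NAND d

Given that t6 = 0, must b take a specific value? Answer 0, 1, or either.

1

t6 = t5 NAND d must be 0, so both t5 = 1 and d = 1.
t5 = t1 XOR t4 must be 1, so t1 and t4 differ.
Every assignment with t6 = 0 has b = 1; there are 3 such assignment(s).
  a=1, b=1, c=0, d=1, e=0
  a=1, b=1, c=0, d=1, e=1
  a=1, b=1, c=1, d=1, e=0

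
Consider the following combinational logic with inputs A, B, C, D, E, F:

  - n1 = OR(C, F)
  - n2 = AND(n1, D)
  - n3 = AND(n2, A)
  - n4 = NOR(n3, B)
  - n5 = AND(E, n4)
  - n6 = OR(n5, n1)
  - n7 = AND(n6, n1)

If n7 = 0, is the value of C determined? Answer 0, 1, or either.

n7 = AND(n6, n1) must be 0, so at least one of n6, n1 is 0.
Every assignment with n7 = 0 has C = 0; there are 16 such assignment(s).

0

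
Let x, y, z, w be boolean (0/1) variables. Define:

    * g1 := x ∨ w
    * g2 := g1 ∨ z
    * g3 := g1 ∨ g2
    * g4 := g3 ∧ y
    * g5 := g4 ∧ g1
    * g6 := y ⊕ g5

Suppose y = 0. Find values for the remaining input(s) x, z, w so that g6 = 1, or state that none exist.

no solution exists

With y = 0 fixed, none of the 8 settings of x, z, w give g6 = 1.
For example, with x=1, z=1, w=1:
g1 = x ∨ w = 1 ∨ 1 = 1
g2 = g1 ∨ z = 1 ∨ 1 = 1
g3 = g1 ∨ g2 = 1 ∨ 1 = 1
g4 = g3 ∧ y = 1 ∧ 0 = 0
g5 = g4 ∧ g1 = 0 ∧ 1 = 0
g6 = y ⊕ g5 = 0 ⊕ 0 = 0
giving g6 = 0 ≠ 1.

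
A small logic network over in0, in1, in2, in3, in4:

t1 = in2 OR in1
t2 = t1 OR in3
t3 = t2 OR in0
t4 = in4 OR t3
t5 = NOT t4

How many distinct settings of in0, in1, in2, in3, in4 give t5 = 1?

t5 = NOT t4 must be 1, so t4 = 0.
Satisfying assignments:
  in0=0, in1=0, in2=0, in3=0, in4=0

1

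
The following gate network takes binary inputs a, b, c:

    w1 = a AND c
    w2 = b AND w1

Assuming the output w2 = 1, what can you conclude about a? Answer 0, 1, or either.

w2 = b AND w1 must be 1, so both b = 1 and w1 = 1.
w1 = a AND c must be 1, so both a = 1 and c = 1.
Every assignment with w2 = 1 has a = 1; there are 1 such assignment(s).
  a=1, b=1, c=1

1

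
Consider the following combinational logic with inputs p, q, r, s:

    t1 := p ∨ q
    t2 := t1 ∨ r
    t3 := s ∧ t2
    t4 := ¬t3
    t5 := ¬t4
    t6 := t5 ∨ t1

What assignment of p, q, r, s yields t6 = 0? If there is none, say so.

p=0 q=0 r=0 s=0

t6 = t5 ∨ t1 must be 0, so both t5 = 0 and t1 = 0.
t5 = ¬t4 must be 0, so t4 = 1.
t1 = p ∨ q must be 0, so both p = 0 and q = 0.
Check with p=0 q=0 r=0 s=0:
t1 = p ∨ q = 0 ∨ 0 = 0
t2 = t1 ∨ r = 0 ∨ 0 = 0
t3 = s ∧ t2 = 0 ∧ 0 = 0
t4 = ¬t3 = ¬0 = 1
t5 = ¬t4 = ¬1 = 0
t6 = t5 ∨ t1 = 0 ∨ 0 = 0
So t6 = 0 as required.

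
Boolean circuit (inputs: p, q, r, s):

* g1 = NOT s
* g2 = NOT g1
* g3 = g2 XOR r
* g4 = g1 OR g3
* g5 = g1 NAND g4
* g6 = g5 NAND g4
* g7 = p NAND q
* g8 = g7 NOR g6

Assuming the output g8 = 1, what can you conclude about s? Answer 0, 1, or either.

g8 = g7 NOR g6 must be 1, so both g7 = 0 and g6 = 0.
g7 = p NAND q must be 0, so both p = 1 and q = 1.
Every assignment with g8 = 1 has s = 1; there are 1 such assignment(s).
  p=1, q=1, r=0, s=1

1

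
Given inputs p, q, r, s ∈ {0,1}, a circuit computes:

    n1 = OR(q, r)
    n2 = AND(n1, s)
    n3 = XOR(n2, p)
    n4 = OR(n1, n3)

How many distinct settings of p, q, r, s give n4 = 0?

n4 = OR(n1, n3) must be 0, so both n1 = 0 and n3 = 0.
Satisfying assignments:
  p=0, q=0, r=0, s=0
  p=0, q=0, r=0, s=1

2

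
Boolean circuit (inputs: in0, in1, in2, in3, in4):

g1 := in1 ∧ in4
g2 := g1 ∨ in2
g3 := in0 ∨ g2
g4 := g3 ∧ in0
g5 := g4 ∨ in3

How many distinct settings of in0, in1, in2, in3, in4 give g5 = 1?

24

g5 = g4 ∨ in3 must be 1, so at least one of g4, in3 is 1.
Enumerating the 32 input combinations, 24 give g5 = 1 and 8 give g5 = 0.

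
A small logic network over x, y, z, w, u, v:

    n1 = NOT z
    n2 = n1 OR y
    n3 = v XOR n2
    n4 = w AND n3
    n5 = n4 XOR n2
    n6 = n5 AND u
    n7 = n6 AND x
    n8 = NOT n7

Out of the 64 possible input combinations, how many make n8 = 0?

10

n8 = NOT n7 must be 0, so n7 = 1.
n7 = n6 AND x must be 1, so both n6 = 1 and x = 1.
Enumerating the 64 input combinations, 10 give n8 = 0 and 54 give n8 = 1.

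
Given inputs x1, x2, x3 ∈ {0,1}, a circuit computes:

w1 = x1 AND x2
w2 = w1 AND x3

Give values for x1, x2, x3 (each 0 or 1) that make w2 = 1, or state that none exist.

Check with x1=1, x2=1, x3=1:
w1 = x1 AND x2 = 1 AND 1 = 1
w2 = w1 AND x3 = 1 AND 1 = 1
So w2 = 1 as required.

x1=1, x2=1, x3=1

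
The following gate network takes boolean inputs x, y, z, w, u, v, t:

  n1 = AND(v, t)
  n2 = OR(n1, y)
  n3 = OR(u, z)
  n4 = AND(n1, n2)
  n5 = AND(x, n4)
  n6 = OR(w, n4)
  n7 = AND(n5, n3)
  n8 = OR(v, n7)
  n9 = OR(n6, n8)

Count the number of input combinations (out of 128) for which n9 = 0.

32

n9 = OR(n6, n8) must be 0, so both n6 = 0 and n8 = 0.
n6 = OR(w, n4) must be 0, so both w = 0 and n4 = 0.
Enumerating the 128 input combinations, 32 give n9 = 0 and 96 give n9 = 1.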